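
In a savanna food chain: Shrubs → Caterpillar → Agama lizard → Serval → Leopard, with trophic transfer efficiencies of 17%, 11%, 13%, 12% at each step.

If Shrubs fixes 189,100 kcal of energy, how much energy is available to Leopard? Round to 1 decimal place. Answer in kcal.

Caterpillar: 189100 × 0.17 = 32147 kcal
Agama lizard: 32147 × 0.11 = 3536.17 kcal
Serval: 3536.17 × 0.13 = 459.7021 kcal
Leopard: 459.7021 × 0.12 = 55.164252 kcal

55.2 kcal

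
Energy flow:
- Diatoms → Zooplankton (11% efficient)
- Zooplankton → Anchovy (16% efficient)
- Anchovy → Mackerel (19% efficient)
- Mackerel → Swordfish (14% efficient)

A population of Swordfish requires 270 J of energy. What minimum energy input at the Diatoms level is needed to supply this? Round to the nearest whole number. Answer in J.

Cumulative transfer efficiency: 0.11 × 0.16 × 0.19 × 0.14 = 0.00046816
Diatoms energy = 270 / 0.00046816 = 576726 J

576726 J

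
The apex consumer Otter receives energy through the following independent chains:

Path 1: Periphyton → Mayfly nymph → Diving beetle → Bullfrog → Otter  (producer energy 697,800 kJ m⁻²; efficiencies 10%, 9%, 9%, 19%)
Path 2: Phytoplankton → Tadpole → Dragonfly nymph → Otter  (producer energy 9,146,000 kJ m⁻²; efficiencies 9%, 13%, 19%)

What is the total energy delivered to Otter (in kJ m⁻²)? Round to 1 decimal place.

20438.9 kJ m⁻²

Path 1: 697800 × 0.1 × 0.09 × 0.09 × 0.19 = 107.39142 kJ m⁻²
Path 2: 9146000 × 0.09 × 0.13 × 0.19 = 20331.558 kJ m⁻²
Total at Otter: 107.39142 + 20331.558 = 20438.94942 kJ m⁻²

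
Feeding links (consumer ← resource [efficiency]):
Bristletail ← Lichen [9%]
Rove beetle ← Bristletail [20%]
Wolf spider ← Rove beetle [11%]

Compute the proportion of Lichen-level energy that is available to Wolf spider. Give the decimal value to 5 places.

0.00198

Product of link efficiencies: 0.09 × 0.2 × 0.11 = 0.00198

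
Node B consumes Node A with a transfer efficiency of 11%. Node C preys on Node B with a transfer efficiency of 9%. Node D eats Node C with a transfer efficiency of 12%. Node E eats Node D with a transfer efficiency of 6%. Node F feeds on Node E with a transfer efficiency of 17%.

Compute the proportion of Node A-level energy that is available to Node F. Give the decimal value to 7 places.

Product of link efficiencies: 0.11 × 0.09 × 0.12 × 0.06 × 0.17 = 0.0000121176

0.0000121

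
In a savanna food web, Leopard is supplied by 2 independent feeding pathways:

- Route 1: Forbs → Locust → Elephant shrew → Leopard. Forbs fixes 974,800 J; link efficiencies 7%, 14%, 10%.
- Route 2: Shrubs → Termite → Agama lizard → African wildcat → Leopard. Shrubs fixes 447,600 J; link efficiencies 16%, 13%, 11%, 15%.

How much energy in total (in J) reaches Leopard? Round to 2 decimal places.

Route 1: 974800 × 0.07 × 0.14 × 0.1 = 955.304 J
Route 2: 447600 × 0.16 × 0.13 × 0.11 × 0.15 = 153.61632 J
Total at Leopard: 955.304 + 153.61632 = 1108.92032 J

1108.92 J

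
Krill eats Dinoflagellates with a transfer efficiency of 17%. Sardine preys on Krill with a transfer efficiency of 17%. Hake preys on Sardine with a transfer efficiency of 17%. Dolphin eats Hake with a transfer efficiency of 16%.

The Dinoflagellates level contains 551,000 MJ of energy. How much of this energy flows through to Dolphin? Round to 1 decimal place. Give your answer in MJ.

Krill: 551000 × 0.17 = 93670 MJ
Sardine: 93670 × 0.17 = 15923.9 MJ
Hake: 15923.9 × 0.17 = 2707.063 MJ
Dolphin: 2707.063 × 0.16 = 433.13008 MJ

433.1 MJ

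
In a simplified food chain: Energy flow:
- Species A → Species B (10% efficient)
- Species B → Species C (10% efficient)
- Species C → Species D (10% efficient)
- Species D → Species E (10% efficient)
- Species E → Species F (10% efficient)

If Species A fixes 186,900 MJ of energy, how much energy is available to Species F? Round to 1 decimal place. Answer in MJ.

Species B: 186900 × 0.1 = 18690 MJ
Species C: 18690 × 0.1 = 1869 MJ
Species D: 1869 × 0.1 = 186.9 MJ
Species E: 186.9 × 0.1 = 18.69 MJ
Species F: 18.69 × 0.1 = 1.869 MJ

1.9 MJ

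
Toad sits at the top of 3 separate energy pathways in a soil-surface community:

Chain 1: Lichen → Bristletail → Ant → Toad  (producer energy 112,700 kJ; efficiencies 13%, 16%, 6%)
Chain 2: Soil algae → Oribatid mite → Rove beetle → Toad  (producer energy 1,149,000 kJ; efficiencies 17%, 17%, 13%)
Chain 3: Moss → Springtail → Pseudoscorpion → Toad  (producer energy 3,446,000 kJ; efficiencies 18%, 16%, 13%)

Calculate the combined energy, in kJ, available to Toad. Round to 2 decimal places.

17359.27 kJ

Chain 1: 112700 × 0.13 × 0.16 × 0.06 = 140.6496 kJ
Chain 2: 1149000 × 0.17 × 0.17 × 0.13 = 4316.793 kJ
Chain 3: 3446000 × 0.18 × 0.16 × 0.13 = 12901.824 kJ
Total at Toad: 140.6496 + 4316.793 + 12901.824 = 17359.2666 kJ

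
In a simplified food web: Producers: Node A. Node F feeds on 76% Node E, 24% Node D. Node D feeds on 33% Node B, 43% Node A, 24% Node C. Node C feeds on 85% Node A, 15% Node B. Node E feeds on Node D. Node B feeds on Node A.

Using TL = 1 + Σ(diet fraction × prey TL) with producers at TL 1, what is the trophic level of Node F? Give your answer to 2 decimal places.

4.37

Node B: 1 + 1 = 2
Node C: 1 + (0.85×1 + 0.15×2) = 2.15
Node D: 1 + (0.33×2 + 0.43×1 + 0.24×2.15) = 2.606
Node E: 1 + 2.606 = 3.606
Node F: 1 + (0.76×3.606 + 0.24×2.606) = 4.366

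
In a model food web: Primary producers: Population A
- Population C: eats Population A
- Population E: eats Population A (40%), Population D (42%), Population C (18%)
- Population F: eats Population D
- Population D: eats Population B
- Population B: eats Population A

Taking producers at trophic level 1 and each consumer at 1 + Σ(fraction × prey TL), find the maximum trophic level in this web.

Population B: 1 + 1 = 2
Population C: 1 + 1 = 2
Population D: 1 + 2 = 3
Population E: 1 + (0.4×1 + 0.42×3 + 0.18×2) = 3.02
Population F: 1 + 3 = 4

4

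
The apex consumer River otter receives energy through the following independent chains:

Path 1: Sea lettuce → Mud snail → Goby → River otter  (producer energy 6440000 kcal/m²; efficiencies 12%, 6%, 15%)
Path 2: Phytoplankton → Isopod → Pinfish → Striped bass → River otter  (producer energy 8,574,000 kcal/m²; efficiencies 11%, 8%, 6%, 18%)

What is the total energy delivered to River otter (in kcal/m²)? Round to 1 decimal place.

7770.1 kcal/m²

Path 1: 6440000 × 0.12 × 0.06 × 0.15 = 6955.2 kcal/m²
Path 2: 8574000 × 0.11 × 0.08 × 0.06 × 0.18 = 814.87296 kcal/m²
Total at River otter: 6955.2 + 814.87296 = 7770.07296 kcal/m²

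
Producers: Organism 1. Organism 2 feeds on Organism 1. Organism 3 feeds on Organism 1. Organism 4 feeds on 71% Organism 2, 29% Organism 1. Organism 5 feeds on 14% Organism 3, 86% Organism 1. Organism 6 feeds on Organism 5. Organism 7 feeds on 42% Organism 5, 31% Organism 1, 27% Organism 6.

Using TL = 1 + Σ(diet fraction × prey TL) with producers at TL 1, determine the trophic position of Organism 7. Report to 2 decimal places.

Organism 2: 1 + 1 = 2
Organism 3: 1 + 1 = 2
Organism 4: 1 + (0.71×2 + 0.29×1) = 2.71
Organism 5: 1 + (0.14×2 + 0.86×1) = 2.14
Organism 6: 1 + 2.14 = 3.14
Organism 7: 1 + (0.42×2.14 + 0.31×1 + 0.27×3.14) = 3.0566

3.06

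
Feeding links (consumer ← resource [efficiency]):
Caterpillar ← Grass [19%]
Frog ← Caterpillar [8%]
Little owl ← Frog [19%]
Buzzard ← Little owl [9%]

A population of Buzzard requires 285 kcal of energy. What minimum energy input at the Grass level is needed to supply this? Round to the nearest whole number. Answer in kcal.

1096491 kcal

Cumulative transfer efficiency: 0.19 × 0.08 × 0.19 × 0.09 = 0.00025992
Grass energy = 285 / 0.00025992 = 1096491 kcal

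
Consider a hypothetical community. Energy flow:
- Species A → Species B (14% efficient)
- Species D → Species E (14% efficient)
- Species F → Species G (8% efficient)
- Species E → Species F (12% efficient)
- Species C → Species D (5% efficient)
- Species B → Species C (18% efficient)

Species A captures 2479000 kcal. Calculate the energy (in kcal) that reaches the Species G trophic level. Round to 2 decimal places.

Species B: 2479000 × 0.14 = 347060 kcal
Species C: 347060 × 0.18 = 62470.8 kcal
Species D: 62470.8 × 0.05 = 3123.54 kcal
Species E: 3123.54 × 0.14 = 437.2956 kcal
Species F: 437.2956 × 0.12 = 52.475472 kcal
Species G: 52.475472 × 0.08 = 4.19803776 kcal

4.20 kcal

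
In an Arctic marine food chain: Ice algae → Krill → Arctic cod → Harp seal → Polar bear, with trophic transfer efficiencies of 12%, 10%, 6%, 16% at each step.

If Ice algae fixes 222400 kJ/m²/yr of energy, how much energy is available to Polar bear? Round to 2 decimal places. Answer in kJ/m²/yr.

Krill: 222400 × 0.12 = 26688 kJ/m²/yr
Arctic cod: 26688 × 0.1 = 2668.8 kJ/m²/yr
Harp seal: 2668.8 × 0.06 = 160.128 kJ/m²/yr
Polar bear: 160.128 × 0.16 = 25.62048 kJ/m²/yr

25.62 kJ/m²/yr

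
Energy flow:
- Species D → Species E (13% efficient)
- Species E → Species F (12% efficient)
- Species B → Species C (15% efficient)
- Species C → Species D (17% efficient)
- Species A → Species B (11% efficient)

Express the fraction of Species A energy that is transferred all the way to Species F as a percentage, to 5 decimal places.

Product of link efficiencies: 0.11 × 0.15 × 0.17 × 0.13 × 0.12 = 0.000043758
As a percentage: 0.000043758 × 100 = 0.00438%

0.00438%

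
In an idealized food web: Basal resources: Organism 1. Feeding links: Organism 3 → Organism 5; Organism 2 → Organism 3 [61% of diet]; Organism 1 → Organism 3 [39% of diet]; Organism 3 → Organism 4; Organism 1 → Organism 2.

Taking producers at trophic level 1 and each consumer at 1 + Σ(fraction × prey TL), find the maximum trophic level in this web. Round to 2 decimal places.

Organism 2: 1 + 1 = 2
Organism 3: 1 + (0.39×1 + 0.61×2) = 2.61
Organism 4: 1 + 2.61 = 3.61
Organism 5: 1 + 2.61 = 3.61

3.61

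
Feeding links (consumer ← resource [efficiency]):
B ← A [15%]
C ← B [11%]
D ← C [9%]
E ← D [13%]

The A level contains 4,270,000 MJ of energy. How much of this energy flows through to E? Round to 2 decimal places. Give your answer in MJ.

824.32 MJ

B: 4270000 × 0.15 = 640500 MJ
C: 640500 × 0.11 = 70455 MJ
D: 70455 × 0.09 = 6340.95 MJ
E: 6340.95 × 0.13 = 824.3235 MJ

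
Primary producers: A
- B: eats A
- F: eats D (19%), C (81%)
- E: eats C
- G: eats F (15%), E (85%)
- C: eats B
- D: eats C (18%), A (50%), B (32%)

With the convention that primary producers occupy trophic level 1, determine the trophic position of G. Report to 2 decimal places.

4.99

B: 1 + 1 = 2
C: 1 + 2 = 3
D: 1 + (0.18×3 + 0.5×1 + 0.32×2) = 2.68
E: 1 + 3 = 4
F: 1 + (0.19×2.68 + 0.81×3) = 3.9392
G: 1 + (0.15×3.9392 + 0.85×4) = 4.99088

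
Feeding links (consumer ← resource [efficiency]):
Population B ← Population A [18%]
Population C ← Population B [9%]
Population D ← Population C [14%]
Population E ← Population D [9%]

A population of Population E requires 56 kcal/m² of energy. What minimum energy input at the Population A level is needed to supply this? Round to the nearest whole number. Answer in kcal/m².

Cumulative transfer efficiency: 0.18 × 0.09 × 0.14 × 0.09 = 0.00020412
Population A energy = 56 / 0.00020412 = 274348 kcal/m²

274348 kcal/m²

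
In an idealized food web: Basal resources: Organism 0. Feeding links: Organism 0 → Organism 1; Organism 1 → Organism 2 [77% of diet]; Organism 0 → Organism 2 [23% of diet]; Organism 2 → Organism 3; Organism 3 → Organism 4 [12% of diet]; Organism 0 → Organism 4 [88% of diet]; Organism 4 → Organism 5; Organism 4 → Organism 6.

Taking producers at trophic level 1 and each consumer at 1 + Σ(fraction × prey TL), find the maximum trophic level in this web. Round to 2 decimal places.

Organism 1: 1 + 1 = 2
Organism 2: 1 + (0.77×2 + 0.23×1) = 2.77
Organism 3: 1 + 2.77 = 3.77
Organism 4: 1 + (0.12×3.77 + 0.88×1) = 2.3324
Organism 5: 1 + 2.3324 = 3.3324
Organism 6: 1 + 2.3324 = 3.3324

3.77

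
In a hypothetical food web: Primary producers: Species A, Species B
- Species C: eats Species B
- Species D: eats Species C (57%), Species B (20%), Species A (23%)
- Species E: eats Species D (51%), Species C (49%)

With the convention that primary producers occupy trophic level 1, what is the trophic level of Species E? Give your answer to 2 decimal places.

3.29

Species C: 1 + 1 = 2
Species D: 1 + (0.57×2 + 0.2×1 + 0.23×1) = 2.57
Species E: 1 + (0.51×2.57 + 0.49×2) = 3.2907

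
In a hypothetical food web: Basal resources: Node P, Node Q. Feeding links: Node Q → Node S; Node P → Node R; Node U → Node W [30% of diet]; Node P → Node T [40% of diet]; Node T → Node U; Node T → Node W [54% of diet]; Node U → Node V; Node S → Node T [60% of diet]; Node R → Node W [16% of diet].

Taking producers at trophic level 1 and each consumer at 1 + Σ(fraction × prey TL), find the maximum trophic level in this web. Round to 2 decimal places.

4.60

Node R: 1 + 1 = 2
Node S: 1 + 1 = 2
Node T: 1 + (0.6×2 + 0.4×1) = 2.6
Node U: 1 + 2.6 = 3.6
Node V: 1 + 3.6 = 4.6
Node W: 1 + (0.3×3.6 + 0.54×2.6 + 0.16×2) = 3.804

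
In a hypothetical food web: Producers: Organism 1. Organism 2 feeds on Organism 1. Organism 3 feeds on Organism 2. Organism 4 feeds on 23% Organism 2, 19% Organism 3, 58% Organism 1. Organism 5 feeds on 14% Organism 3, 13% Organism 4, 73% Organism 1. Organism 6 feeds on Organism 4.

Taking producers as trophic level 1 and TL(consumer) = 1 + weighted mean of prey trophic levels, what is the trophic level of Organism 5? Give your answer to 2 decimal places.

Organism 2: 1 + 1 = 2
Organism 3: 1 + 2 = 3
Organism 4: 1 + (0.23×2 + 0.19×3 + 0.58×1) = 2.61
Organism 5: 1 + (0.14×3 + 0.13×2.61 + 0.73×1) = 2.4893
Organism 6: 1 + 2.61 = 3.61

2.49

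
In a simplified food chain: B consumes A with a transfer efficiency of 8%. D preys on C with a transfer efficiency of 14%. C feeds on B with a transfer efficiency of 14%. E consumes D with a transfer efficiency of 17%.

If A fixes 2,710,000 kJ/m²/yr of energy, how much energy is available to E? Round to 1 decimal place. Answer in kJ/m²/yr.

B: 2710000 × 0.08 = 216800 kJ/m²/yr
C: 216800 × 0.14 = 30352 kJ/m²/yr
D: 30352 × 0.14 = 4249.28 kJ/m²/yr
E: 4249.28 × 0.17 = 722.3776 kJ/m²/yr

722.4 kJ/m²/yr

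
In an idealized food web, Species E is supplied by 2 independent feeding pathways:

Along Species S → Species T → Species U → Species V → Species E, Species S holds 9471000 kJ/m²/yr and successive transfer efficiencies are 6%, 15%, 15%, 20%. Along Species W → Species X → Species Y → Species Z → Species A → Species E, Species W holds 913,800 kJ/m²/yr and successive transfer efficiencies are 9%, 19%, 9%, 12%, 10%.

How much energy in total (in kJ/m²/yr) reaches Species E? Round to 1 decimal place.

2574.0 kJ/m²/yr

Via Species S: 9471000 × 0.06 × 0.15 × 0.15 × 0.2 = 2557.17 kJ/m²/yr
Via Species W: 913800 × 0.09 × 0.19 × 0.09 × 0.12 × 0.1 = 16.8760584 kJ/m²/yr
Total at Species E: 2557.17 + 16.8760584 = 2574.0460584 kJ/m²/yr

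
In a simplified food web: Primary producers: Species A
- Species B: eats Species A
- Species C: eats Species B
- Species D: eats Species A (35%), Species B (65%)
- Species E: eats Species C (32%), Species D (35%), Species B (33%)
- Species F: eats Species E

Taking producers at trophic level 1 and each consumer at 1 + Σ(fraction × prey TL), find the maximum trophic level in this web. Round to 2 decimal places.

Species B: 1 + 1 = 2
Species C: 1 + 2 = 3
Species D: 1 + (0.35×1 + 0.65×2) = 2.65
Species E: 1 + (0.32×3 + 0.35×2.65 + 0.33×2) = 3.5475
Species F: 1 + 3.5475 = 4.5475

4.55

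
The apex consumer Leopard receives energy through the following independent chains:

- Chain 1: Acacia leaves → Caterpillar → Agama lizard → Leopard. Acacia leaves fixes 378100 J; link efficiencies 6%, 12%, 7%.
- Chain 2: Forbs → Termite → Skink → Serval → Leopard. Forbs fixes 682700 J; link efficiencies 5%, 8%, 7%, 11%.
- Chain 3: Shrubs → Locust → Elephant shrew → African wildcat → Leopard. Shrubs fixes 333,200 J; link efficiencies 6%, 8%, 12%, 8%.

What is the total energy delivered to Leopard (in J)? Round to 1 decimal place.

Chain 1: 378100 × 0.06 × 0.12 × 0.07 = 190.5624 J
Chain 2: 682700 × 0.05 × 0.08 × 0.07 × 0.11 = 21.02716 J
Chain 3: 333200 × 0.06 × 0.08 × 0.12 × 0.08 = 15.353856 J
Total at Leopard: 190.5624 + 21.02716 + 15.353856 = 226.943416 J

226.9 J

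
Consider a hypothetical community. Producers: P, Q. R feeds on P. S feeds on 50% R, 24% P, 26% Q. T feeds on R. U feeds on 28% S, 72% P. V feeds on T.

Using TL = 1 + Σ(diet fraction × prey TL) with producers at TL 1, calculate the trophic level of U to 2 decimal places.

2.42

R: 1 + 1 = 2
S: 1 + (0.5×2 + 0.24×1 + 0.26×1) = 2.5
T: 1 + 2 = 3
U: 1 + (0.28×2.5 + 0.72×1) = 2.42
V: 1 + 3 = 4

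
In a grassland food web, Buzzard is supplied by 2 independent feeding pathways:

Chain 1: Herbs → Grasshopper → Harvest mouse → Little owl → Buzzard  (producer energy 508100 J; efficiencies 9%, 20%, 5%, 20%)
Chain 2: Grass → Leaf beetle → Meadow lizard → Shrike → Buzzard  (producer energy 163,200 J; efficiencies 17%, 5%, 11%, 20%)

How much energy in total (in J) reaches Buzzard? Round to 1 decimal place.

Chain 1: 508100 × 0.09 × 0.2 × 0.05 × 0.2 = 91.458 J
Chain 2: 163200 × 0.17 × 0.05 × 0.11 × 0.2 = 30.5184 J
Total at Buzzard: 91.458 + 30.5184 = 121.9764 J

122.0 J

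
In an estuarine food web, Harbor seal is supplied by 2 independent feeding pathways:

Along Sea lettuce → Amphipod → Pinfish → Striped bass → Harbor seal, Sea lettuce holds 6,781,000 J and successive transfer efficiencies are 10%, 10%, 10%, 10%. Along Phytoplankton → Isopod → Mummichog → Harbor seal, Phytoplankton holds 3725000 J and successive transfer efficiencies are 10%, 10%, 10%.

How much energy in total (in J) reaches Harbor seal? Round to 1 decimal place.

Via Sea lettuce: 6781000 × 0.1 × 0.1 × 0.1 × 0.1 = 678.1 J
Via Phytoplankton: 3725000 × 0.1 × 0.1 × 0.1 = 3725 J
Total at Harbor seal: 678.1 + 3725 = 4403.1 J

4403.1 J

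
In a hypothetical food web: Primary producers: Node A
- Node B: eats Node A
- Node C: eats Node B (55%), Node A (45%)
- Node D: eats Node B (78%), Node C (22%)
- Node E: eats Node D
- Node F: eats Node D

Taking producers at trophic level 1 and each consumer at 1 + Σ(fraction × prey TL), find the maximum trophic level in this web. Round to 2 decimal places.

4.12

Node B: 1 + 1 = 2
Node C: 1 + (0.55×2 + 0.45×1) = 2.55
Node D: 1 + (0.78×2 + 0.22×2.55) = 3.121
Node E: 1 + 3.121 = 4.121
Node F: 1 + 3.121 = 4.121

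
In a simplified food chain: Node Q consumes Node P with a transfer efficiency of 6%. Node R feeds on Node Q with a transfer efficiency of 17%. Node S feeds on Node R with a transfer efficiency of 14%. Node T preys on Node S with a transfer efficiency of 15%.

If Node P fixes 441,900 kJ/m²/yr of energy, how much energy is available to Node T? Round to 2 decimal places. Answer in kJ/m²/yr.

94.65 kJ/m²/yr

Node Q: 441900 × 0.06 = 26514 kJ/m²/yr
Node R: 26514 × 0.17 = 4507.38 kJ/m²/yr
Node S: 4507.38 × 0.14 = 631.0332 kJ/m²/yr
Node T: 631.0332 × 0.15 = 94.65498 kJ/m²/yr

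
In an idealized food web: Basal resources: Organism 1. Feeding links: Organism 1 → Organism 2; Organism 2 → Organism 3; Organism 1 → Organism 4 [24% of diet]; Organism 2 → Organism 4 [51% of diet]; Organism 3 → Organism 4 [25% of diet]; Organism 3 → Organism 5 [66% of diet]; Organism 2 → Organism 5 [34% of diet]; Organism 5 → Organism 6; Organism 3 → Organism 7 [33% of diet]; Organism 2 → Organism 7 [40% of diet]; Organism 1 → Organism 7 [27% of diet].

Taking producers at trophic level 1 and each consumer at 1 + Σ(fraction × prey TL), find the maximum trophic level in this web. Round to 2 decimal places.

Organism 2: 1 + 1 = 2
Organism 3: 1 + 2 = 3
Organism 4: 1 + (0.24×1 + 0.51×2 + 0.25×3) = 3.01
Organism 5: 1 + (0.66×3 + 0.34×2) = 3.66
Organism 6: 1 + 3.66 = 4.66
Organism 7: 1 + (0.33×3 + 0.4×2 + 0.27×1) = 3.06

4.66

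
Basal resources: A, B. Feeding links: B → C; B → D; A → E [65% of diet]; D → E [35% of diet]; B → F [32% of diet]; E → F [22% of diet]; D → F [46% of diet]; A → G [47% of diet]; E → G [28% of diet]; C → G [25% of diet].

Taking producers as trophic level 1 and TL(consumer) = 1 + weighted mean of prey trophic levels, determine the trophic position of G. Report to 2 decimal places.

2.63

C: 1 + 1 = 2
D: 1 + 1 = 2
E: 1 + (0.65×1 + 0.35×2) = 2.35
F: 1 + (0.32×1 + 0.22×2.35 + 0.46×2) = 2.757
G: 1 + (0.47×1 + 0.28×2.35 + 0.25×2) = 2.628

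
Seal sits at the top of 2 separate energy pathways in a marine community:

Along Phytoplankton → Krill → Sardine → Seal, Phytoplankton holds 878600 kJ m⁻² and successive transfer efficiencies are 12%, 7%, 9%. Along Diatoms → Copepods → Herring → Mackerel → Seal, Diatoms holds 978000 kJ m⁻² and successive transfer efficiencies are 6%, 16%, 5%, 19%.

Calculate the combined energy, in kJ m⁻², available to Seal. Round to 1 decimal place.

753.4 kJ m⁻²

Via Phytoplankton: 878600 × 0.12 × 0.07 × 0.09 = 664.2216 kJ m⁻²
Via Diatoms: 978000 × 0.06 × 0.16 × 0.05 × 0.19 = 89.1936 kJ m⁻²
Total at Seal: 664.2216 + 89.1936 = 753.4152 kJ m⁻²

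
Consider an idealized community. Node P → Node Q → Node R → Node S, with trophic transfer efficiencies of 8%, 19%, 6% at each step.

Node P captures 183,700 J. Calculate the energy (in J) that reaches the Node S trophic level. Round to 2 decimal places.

167.53 J

Node Q: 183700 × 0.08 = 14696 J
Node R: 14696 × 0.19 = 2792.24 J
Node S: 2792.24 × 0.06 = 167.5344 J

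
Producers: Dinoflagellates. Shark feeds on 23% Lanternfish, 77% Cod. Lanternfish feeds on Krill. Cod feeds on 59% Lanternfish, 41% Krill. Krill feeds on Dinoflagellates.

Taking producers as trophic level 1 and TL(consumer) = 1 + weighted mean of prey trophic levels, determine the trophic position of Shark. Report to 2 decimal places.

4.45

Krill: 1 + 1 = 2
Lanternfish: 1 + 2 = 3
Cod: 1 + (0.59×3 + 0.41×2) = 3.59
Shark: 1 + (0.23×3 + 0.77×3.59) = 4.4543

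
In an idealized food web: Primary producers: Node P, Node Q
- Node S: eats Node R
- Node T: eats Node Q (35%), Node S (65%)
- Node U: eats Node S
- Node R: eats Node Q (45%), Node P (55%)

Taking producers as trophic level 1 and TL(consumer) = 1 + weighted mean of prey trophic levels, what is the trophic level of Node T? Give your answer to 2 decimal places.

3.30

Node R: 1 + (0.45×1 + 0.55×1) = 2
Node S: 1 + 2 = 3
Node T: 1 + (0.35×1 + 0.65×3) = 3.3
Node U: 1 + 3 = 4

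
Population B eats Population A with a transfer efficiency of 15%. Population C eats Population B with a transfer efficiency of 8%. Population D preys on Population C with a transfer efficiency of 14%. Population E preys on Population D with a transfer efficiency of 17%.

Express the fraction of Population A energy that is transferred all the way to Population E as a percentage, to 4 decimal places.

0.0286%

Product of link efficiencies: 0.15 × 0.08 × 0.14 × 0.17 = 0.0002856
As a percentage: 0.0002856 × 100 = 0.0286%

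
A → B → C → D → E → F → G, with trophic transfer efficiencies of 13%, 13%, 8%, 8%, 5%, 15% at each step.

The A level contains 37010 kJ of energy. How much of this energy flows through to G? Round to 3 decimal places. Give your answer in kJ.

0.030 kJ

B: 37010 × 0.13 = 4811.3 kJ
C: 4811.3 × 0.13 = 625.469 kJ
D: 625.469 × 0.08 = 50.03752 kJ
E: 50.03752 × 0.08 = 4.0030016 kJ
F: 4.0030016 × 0.05 = 0.20015008 kJ
G: 0.20015008 × 0.15 = 0.030022512 kJ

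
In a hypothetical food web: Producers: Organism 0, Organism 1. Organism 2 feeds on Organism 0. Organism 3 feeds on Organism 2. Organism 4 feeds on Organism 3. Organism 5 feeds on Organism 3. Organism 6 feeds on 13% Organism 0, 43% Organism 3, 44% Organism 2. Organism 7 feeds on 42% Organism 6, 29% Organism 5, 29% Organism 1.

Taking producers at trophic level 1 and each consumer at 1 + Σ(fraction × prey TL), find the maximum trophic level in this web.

Organism 2: 1 + 1 = 2
Organism 3: 1 + 2 = 3
Organism 4: 1 + 3 = 4
Organism 5: 1 + 3 = 4
Organism 6: 1 + (0.13×1 + 0.43×3 + 0.44×2) = 3.3
Organism 7: 1 + (0.42×3.3 + 0.29×4 + 0.29×1) = 3.836

4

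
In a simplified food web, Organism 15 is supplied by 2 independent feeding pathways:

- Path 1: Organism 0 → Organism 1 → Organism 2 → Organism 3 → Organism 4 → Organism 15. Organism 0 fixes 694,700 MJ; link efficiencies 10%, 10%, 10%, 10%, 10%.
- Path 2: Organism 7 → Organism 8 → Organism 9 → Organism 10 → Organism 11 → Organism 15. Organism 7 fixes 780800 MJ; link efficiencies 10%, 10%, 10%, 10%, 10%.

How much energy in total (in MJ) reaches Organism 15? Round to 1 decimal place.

14.8 MJ

Path 1: 694700 × 0.1 × 0.1 × 0.1 × 0.1 × 0.1 = 6.947 MJ
Path 2: 780800 × 0.1 × 0.1 × 0.1 × 0.1 × 0.1 = 7.808 MJ
Total at Organism 15: 6.947 + 7.808 = 14.755 MJ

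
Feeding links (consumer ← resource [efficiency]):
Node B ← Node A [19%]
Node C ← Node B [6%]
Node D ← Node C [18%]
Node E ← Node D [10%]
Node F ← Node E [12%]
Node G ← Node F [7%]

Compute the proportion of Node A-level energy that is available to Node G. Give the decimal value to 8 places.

0.00000172

Product of link efficiencies: 0.19 × 0.06 × 0.18 × 0.1 × 0.12 × 0.07 = 0.00000172368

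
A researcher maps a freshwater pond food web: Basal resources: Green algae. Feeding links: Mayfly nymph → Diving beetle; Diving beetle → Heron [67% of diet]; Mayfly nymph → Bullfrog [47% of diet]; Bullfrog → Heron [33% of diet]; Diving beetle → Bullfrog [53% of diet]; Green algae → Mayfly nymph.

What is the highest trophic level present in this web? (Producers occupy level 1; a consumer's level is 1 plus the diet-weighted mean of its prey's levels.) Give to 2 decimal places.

Mayfly nymph: 1 + 1 = 2
Diving beetle: 1 + 2 = 3
Bullfrog: 1 + (0.53×3 + 0.47×2) = 3.53
Heron: 1 + (0.33×3.53 + 0.67×3) = 4.1749

4.17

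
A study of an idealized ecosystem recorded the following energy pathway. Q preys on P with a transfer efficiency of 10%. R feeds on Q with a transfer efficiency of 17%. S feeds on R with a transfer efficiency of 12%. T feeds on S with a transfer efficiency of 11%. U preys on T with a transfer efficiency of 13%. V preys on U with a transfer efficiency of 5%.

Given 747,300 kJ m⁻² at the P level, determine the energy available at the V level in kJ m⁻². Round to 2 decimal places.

1.09 kJ m⁻²

Q: 747300 × 0.1 = 74730 kJ m⁻²
R: 74730 × 0.17 = 12704.1 kJ m⁻²
S: 12704.1 × 0.12 = 1524.492 kJ m⁻²
T: 1524.492 × 0.11 = 167.69412 kJ m⁻²
U: 167.69412 × 0.13 = 21.8002356 kJ m⁻²
V: 21.8002356 × 0.05 = 1.09001178 kJ m⁻²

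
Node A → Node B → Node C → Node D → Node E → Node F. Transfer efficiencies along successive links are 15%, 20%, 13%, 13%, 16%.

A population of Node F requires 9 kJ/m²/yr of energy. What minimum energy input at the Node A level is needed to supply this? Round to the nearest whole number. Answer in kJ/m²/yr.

Cumulative transfer efficiency: 0.15 × 0.2 × 0.13 × 0.13 × 0.16 = 0.00008112
Node A energy = 9 / 0.00008112 = 110947 kJ/m²/yr

110947 kJ/m²/yr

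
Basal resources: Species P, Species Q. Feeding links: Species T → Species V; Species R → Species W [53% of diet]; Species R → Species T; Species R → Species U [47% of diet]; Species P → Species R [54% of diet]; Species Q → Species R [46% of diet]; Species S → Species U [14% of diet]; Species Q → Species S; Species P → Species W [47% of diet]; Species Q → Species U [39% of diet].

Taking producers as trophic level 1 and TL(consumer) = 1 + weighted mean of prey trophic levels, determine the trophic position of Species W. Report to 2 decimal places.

Species R: 1 + (0.54×1 + 0.46×1) = 2
Species S: 1 + 1 = 2
Species T: 1 + 2 = 3
Species U: 1 + (0.39×1 + 0.47×2 + 0.14×2) = 2.61
Species V: 1 + 3 = 4
Species W: 1 + (0.53×2 + 0.47×1) = 2.53

2.53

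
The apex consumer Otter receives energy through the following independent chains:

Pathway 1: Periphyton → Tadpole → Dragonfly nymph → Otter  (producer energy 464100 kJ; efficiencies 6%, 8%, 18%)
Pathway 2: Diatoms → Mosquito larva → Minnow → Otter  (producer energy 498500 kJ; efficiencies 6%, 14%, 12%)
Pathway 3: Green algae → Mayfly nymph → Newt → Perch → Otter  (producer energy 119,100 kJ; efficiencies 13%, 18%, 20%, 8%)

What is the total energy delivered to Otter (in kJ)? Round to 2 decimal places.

948.06 kJ

Pathway 1: 464100 × 0.06 × 0.08 × 0.18 = 400.9824 kJ
Pathway 2: 498500 × 0.06 × 0.14 × 0.12 = 502.488 kJ
Pathway 3: 119100 × 0.13 × 0.18 × 0.2 × 0.08 = 44.59104 kJ
Total at Otter: 400.9824 + 502.488 + 44.59104 = 948.06144 kJ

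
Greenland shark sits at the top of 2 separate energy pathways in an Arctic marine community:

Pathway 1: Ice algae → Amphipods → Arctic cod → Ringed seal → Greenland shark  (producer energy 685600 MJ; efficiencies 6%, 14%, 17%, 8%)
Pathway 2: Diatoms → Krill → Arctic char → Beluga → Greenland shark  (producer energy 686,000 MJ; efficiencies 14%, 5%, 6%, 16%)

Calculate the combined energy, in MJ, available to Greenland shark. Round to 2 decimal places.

124.42 MJ

Pathway 1: 685600 × 0.06 × 0.14 × 0.17 × 0.08 = 78.322944 MJ
Pathway 2: 686000 × 0.14 × 0.05 × 0.06 × 0.16 = 46.0992 MJ
Total at Greenland shark: 78.322944 + 46.0992 = 124.422144 MJ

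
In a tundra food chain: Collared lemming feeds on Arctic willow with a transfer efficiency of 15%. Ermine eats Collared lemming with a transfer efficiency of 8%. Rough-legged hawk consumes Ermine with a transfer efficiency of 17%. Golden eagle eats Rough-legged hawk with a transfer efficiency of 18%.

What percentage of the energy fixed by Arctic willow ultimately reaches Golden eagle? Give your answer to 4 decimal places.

0.0367%

Product of link efficiencies: 0.15 × 0.08 × 0.17 × 0.18 = 0.0003672
As a percentage: 0.0003672 × 100 = 0.0367%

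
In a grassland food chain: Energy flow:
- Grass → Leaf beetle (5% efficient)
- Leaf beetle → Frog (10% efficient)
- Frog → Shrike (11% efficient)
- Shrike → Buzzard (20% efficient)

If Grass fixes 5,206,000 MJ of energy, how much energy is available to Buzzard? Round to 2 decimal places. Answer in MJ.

Leaf beetle: 5206000 × 0.05 = 260300 MJ
Frog: 260300 × 0.1 = 26030 MJ
Shrike: 26030 × 0.11 = 2863.3 MJ
Buzzard: 2863.3 × 0.2 = 572.66 MJ

572.66 MJ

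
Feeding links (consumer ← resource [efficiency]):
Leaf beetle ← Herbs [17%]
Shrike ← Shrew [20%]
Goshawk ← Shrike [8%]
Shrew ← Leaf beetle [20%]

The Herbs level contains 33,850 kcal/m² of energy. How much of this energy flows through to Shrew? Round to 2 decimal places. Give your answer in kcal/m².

1150.90 kcal/m²

Leaf beetle: 33850 × 0.17 = 5754.5 kcal/m²
Shrew: 5754.5 × 0.2 = 1150.9 kcal/m²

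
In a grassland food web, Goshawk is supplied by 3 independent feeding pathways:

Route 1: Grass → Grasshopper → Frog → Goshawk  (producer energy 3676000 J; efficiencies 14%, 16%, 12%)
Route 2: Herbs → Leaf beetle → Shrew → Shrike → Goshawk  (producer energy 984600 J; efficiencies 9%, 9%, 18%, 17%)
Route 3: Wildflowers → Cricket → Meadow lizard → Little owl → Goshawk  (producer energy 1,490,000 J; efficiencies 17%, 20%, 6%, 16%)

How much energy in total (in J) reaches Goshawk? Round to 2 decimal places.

Route 1: 3676000 × 0.14 × 0.16 × 0.12 = 9881.088 J
Route 2: 984600 × 0.09 × 0.09 × 0.18 × 0.17 = 244.042956 J
Route 3: 1490000 × 0.17 × 0.2 × 0.06 × 0.16 = 486.336 J
Total at Goshawk: 9881.088 + 244.042956 + 486.336 = 10611.466956 J

10611.47 J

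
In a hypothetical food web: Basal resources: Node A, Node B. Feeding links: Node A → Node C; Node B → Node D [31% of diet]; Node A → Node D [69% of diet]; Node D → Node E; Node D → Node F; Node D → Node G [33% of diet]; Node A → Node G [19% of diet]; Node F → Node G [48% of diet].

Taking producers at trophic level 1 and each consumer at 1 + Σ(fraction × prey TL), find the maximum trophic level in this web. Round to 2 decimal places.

3.29

Node C: 1 + 1 = 2
Node D: 1 + (0.31×1 + 0.69×1) = 2
Node E: 1 + 2 = 3
Node F: 1 + 2 = 3
Node G: 1 + (0.33×2 + 0.19×1 + 0.48×3) = 3.29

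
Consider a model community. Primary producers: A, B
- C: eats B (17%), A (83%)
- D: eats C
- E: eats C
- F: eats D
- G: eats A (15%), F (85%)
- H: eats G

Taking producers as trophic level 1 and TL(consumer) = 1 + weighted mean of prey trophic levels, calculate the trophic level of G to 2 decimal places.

4.55

C: 1 + (0.17×1 + 0.83×1) = 2
D: 1 + 2 = 3
E: 1 + 2 = 3
F: 1 + 3 = 4
G: 1 + (0.15×1 + 0.85×4) = 4.55
H: 1 + 4.55 = 5.55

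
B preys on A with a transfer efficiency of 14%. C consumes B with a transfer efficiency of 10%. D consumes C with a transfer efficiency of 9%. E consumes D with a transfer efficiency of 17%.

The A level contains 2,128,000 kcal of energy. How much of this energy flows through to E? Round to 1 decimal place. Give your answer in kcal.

B: 2128000 × 0.14 = 297920 kcal
C: 297920 × 0.1 = 29792 kcal
D: 29792 × 0.09 = 2681.28 kcal
E: 2681.28 × 0.17 = 455.8176 kcal

455.8 kcal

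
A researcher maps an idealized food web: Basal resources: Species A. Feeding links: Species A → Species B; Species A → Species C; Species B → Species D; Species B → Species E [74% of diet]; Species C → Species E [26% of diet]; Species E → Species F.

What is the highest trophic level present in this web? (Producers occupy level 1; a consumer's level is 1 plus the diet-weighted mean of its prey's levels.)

4

Species B: 1 + 1 = 2
Species C: 1 + 1 = 2
Species D: 1 + 2 = 3
Species E: 1 + (0.74×2 + 0.26×2) = 3
Species F: 1 + 3 = 4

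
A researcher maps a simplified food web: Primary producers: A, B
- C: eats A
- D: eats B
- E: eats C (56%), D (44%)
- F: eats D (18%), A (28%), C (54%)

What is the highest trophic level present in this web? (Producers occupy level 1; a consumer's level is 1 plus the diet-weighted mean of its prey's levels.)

3

C: 1 + 1 = 2
D: 1 + 1 = 2
E: 1 + (0.56×2 + 0.44×2) = 3
F: 1 + (0.18×2 + 0.28×1 + 0.54×2) = 2.72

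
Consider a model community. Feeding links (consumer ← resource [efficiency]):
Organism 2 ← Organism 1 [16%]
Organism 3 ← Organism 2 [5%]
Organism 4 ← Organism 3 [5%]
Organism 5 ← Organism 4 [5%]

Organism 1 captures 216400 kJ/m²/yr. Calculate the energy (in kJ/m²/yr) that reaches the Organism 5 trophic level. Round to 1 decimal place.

Organism 2: 216400 × 0.16 = 34624 kJ/m²/yr
Organism 3: 34624 × 0.05 = 1731.2 kJ/m²/yr
Organism 4: 1731.2 × 0.05 = 86.56 kJ/m²/yr
Organism 5: 86.56 × 0.05 = 4.328 kJ/m²/yr

4.3 kJ/m²/yr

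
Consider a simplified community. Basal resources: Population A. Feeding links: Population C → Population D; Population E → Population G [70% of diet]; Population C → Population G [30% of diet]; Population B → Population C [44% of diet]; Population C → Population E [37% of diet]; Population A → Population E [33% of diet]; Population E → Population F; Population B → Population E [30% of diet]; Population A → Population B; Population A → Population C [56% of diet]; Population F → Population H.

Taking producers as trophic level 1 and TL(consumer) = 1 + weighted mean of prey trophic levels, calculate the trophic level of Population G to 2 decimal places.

3.71

Population B: 1 + 1 = 2
Population C: 1 + (0.56×1 + 0.44×2) = 2.44
Population D: 1 + 2.44 = 3.44
Population E: 1 + (0.33×1 + 0.3×2 + 0.37×2.44) = 2.8328
Population F: 1 + 2.8328 = 3.8328
Population G: 1 + (0.7×2.8328 + 0.3×2.44) = 3.71496
Population H: 1 + 3.8328 = 4.8328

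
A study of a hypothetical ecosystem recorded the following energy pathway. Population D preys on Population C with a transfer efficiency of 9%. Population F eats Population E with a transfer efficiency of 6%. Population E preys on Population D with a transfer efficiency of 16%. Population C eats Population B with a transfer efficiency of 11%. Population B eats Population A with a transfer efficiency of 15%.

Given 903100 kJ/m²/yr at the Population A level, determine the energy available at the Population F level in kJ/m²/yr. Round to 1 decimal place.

12.9 kJ/m²/yr

Population B: 903100 × 0.15 = 135465 kJ/m²/yr
Population C: 135465 × 0.11 = 14901.15 kJ/m²/yr
Population D: 14901.15 × 0.09 = 1341.1035 kJ/m²/yr
Population E: 1341.1035 × 0.16 = 214.57656 kJ/m²/yr
Population F: 214.57656 × 0.06 = 12.8745936 kJ/m²/yr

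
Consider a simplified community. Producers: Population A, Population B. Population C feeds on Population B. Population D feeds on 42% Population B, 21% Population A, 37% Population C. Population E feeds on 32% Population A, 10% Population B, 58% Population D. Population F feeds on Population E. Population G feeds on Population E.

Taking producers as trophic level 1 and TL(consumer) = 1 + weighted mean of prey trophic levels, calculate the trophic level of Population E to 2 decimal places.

2.79

Population C: 1 + 1 = 2
Population D: 1 + (0.42×1 + 0.21×1 + 0.37×2) = 2.37
Population E: 1 + (0.32×1 + 0.1×1 + 0.58×2.37) = 2.7946
Population F: 1 + 2.7946 = 3.7946
Population G: 1 + 2.7946 = 3.7946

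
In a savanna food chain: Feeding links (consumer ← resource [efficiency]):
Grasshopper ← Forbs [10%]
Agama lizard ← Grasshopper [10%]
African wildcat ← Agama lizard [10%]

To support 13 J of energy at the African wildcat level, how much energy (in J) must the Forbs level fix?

13000 J

Cumulative transfer efficiency: 0.1 × 0.1 × 0.1 = 0.001
Forbs energy = 13 / 0.001 = 13000 J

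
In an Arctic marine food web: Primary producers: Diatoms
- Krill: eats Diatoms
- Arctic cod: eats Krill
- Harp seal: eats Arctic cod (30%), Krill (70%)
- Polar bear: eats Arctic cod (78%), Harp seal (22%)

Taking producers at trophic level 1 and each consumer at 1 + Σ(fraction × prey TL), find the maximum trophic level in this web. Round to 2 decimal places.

Krill: 1 + 1 = 2
Arctic cod: 1 + 2 = 3
Harp seal: 1 + (0.3×3 + 0.7×2) = 3.3
Polar bear: 1 + (0.78×3 + 0.22×3.3) = 4.066

4.07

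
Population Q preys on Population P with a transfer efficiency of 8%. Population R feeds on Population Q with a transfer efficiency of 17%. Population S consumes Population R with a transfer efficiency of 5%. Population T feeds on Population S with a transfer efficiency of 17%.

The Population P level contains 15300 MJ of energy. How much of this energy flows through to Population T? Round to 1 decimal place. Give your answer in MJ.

Population Q: 15300 × 0.08 = 1224 MJ
Population R: 1224 × 0.17 = 208.08 MJ
Population S: 208.08 × 0.05 = 10.404 MJ
Population T: 10.404 × 0.17 = 1.76868 MJ

1.8 MJ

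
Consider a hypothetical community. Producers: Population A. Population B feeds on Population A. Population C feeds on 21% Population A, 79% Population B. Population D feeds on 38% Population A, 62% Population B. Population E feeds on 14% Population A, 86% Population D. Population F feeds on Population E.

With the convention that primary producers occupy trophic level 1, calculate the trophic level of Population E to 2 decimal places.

3.39

Population B: 1 + 1 = 2
Population C: 1 + (0.21×1 + 0.79×2) = 2.79
Population D: 1 + (0.38×1 + 0.62×2) = 2.62
Population E: 1 + (0.14×1 + 0.86×2.62) = 3.3932
Population F: 1 + 3.3932 = 4.3932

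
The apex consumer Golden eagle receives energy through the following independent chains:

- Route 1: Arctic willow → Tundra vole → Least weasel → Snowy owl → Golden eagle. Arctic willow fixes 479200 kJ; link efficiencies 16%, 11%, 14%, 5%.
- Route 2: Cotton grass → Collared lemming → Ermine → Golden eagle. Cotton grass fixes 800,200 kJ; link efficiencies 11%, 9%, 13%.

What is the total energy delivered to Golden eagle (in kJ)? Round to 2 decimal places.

Route 1: 479200 × 0.16 × 0.11 × 0.14 × 0.05 = 59.03744 kJ
Route 2: 800200 × 0.11 × 0.09 × 0.13 = 1029.8574 kJ
Total at Golden eagle: 59.03744 + 1029.8574 = 1088.89484 kJ

1088.89 kJ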